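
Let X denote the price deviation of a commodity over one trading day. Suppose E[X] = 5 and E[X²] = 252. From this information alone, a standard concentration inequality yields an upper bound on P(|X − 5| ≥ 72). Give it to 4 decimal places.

The first two moments determine the variance, so Chebyshev's inequality is the sharpest standard bound available.
Var(X) = E[X²] − (E[X])² = 252 − 25 = 227.
Chebyshev's inequality: P(|X − μ| ≥ t) ≤ Var(X)/t² = 227/5184 = 0.0438.

0.0438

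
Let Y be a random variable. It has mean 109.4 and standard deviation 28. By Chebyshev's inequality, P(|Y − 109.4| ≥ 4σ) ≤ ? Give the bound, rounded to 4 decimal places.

Chebyshev: P(|Y − μ| ≥ t) ≤ Var(Y)/t².
Var(Y) = σ² = 28² = 784.
t = 4·28 = 112.
Bound = 784 / 12544 = 0.0625.

0.0625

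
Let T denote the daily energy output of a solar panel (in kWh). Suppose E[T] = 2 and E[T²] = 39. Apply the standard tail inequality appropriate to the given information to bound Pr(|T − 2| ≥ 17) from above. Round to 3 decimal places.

The first two moments determine the variance, so Chebyshev's inequality is the sharpest standard bound available.
Var(T) = E[T²] − (E[T])² = 39 − 4 = 35.
Chebyshev's inequality: Pr(|T − μ| ≥ t) ≤ Var(T)/t² = 35/289 = 0.1211.

0.121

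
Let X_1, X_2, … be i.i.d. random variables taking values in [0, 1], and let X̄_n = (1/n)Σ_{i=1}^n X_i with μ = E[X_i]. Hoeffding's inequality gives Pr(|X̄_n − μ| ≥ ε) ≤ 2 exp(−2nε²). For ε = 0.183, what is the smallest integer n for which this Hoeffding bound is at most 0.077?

49

Require 2·exp(−2nε²) ≤ 0.077, i.e. 2nε² ≥ ln(2/0.077) = 3.257097.
So n ≥ 3.257097 / (2·0.183²) = 48.629.
The smallest integer n is 49.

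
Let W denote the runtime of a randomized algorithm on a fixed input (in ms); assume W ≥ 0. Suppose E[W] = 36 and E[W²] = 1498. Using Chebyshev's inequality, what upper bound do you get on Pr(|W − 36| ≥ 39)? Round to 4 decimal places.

0.1328

Var(W) = E[W²] − (E[W])² = 1498 − 1296 = 202.
Chebyshev's inequality: Pr(|W − μ| ≥ t) ≤ Var(W)/t² = 202/1521 = 0.1328.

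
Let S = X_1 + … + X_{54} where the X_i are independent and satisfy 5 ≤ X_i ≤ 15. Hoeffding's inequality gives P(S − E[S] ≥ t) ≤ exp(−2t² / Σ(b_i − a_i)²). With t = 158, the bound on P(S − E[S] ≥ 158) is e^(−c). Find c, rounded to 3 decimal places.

9.246

Σ(b_i − a_i)² = 54·(10)² = 5400.
c = 2t²/5400 = 2·158²/5400 = 9.2459.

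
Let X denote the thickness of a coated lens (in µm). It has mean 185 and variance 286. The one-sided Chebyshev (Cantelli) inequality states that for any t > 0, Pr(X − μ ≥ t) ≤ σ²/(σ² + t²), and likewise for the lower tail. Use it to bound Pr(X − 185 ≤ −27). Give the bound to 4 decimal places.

0.2818

Here σ² = 286 and t = 27, so σ² + t² = 1015.
Cantelli's bound: 286/1015 = 0.2818.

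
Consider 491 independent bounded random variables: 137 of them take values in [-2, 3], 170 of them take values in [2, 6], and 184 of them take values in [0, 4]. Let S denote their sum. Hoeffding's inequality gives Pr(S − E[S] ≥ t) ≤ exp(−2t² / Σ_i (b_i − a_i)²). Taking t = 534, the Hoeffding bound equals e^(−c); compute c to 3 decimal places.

Σ(b_i − a_i)² = 137·5² + 170·4² + 184·4² = 9089.
c = 2t² / 9089 = 2·534² / 9089 = 62.7475.

62.747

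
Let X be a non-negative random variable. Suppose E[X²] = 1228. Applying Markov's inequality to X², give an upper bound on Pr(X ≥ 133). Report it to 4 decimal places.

Since X ≥ 0, the event {X ≥ 133} is the same as {X² ≥ 17689}.
Markov's inequality applied to X² gives Pr(X² ≥ 17689) ≤ E[X²]/17689 = 1228/17689 = 0.0694.

0.0694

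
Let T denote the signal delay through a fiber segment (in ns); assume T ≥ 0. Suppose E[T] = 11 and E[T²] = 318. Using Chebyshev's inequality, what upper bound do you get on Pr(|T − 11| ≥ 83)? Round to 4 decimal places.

Var(T) = E[T²] − (E[T])² = 318 − 121 = 197.
Chebyshev's inequality: Pr(|T − μ| ≥ t) ≤ Var(T)/t² = 197/6889 = 0.0286.

0.0286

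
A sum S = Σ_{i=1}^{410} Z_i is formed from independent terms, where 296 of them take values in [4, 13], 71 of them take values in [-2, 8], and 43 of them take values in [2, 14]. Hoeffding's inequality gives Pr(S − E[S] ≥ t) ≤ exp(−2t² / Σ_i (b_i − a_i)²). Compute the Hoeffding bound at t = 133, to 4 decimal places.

0.3870

Σ(b_i − a_i)² = 296·9² + 71·10² + 43·12² = 37268.
Exponent = 2·133² / 37268 = 0.94929.
Bound = exp(−0.94929) = 0.38702.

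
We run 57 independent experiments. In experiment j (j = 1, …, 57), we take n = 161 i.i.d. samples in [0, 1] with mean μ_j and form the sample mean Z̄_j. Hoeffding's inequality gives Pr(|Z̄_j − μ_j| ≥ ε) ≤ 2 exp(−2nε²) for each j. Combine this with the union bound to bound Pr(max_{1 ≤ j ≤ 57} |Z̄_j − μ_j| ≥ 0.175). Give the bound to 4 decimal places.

0.0059

Per-experiment Hoeffding bound: 2·exp(−2·161·0.175²) = 2·exp(−9.86125) = 0.00010431.
Union bound over 57 events: 57·0.00010431 = 0.00595.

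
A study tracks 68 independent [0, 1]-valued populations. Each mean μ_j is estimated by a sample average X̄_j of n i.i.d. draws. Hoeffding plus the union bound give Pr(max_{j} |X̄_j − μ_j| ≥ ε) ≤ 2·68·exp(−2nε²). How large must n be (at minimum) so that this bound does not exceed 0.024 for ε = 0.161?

167

Need 2·68·exp(−2nε²) ≤ 0.024, i.e. exp(−2nε²) ≤ 0.024/136.
So 2nε² ≥ ln(136/0.024) = 8.642356.
Hence n ≥ 8.642356/(2·0.161²) = 166.706.
The smallest integer n is 167.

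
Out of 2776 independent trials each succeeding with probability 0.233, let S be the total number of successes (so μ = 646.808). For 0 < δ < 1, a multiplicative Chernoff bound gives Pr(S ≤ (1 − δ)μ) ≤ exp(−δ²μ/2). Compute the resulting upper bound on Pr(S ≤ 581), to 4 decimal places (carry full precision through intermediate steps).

Write 581 = (1 − δ)μ, so δ = 1 − 581/646.808 = 0.1017427…
Then the exponent is δ²μ/2 = (μ − 581)²/(2μ) = 3.347742.
Bound = exp(−3.347742) = 0.03516.

0.0352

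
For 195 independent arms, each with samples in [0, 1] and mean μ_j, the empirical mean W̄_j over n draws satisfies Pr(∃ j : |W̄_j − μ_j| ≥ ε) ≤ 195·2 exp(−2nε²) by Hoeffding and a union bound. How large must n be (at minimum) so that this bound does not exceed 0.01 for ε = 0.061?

Need 2·195·exp(−2nε²) ≤ 0.01, i.e. exp(−2nε²) ≤ 0.01/390.
So 2nε² ≥ ln(390/0.01) = 10.571317.
Hence n ≥ 10.571317/(2·0.061²) = 1420.494.
The smallest integer n is 1421.

1421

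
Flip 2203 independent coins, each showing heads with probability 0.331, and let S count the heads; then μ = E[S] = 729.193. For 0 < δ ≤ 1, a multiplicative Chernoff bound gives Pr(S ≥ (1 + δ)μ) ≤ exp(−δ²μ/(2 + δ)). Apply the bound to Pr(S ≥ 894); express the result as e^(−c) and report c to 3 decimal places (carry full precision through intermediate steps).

Write 894 = (1 + δ)μ, so δ = 894/729.193 − 1 = 0.2260129…
Then the exponent is δ²μ/(2 + δ) = (894 − μ)² / (μ·(2 + δ)) = 16.733283.

16.733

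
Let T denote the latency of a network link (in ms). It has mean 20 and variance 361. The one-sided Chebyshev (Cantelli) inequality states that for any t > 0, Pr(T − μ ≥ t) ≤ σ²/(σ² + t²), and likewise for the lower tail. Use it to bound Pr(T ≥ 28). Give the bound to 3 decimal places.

0.849

Here σ² = 361 and t = 8, so σ² + t² = 425.
Cantelli's bound: 361/425 = 0.8494.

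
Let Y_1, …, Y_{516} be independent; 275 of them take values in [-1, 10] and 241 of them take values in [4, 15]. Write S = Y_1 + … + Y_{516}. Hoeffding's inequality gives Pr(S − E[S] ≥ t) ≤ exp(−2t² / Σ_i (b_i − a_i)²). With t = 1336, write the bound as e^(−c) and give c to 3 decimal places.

Σ(b_i − a_i)² = 275·11² + 241·11² = 62436.
c = 2t² / 62436 = 2·1336² / 62436 = 57.1752.

57.175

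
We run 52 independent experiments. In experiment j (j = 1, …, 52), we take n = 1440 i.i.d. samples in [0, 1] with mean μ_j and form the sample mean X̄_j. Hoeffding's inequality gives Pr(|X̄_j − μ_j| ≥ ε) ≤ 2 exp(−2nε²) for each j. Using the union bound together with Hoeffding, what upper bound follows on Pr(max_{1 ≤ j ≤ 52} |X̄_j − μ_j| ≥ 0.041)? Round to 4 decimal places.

Per-experiment Hoeffding bound: 2·exp(−2·1440·0.041²) = 2·exp(−4.84128) = 0.015794.
Union bound over 52 events: 52·0.015794 = 0.82128.

0.8213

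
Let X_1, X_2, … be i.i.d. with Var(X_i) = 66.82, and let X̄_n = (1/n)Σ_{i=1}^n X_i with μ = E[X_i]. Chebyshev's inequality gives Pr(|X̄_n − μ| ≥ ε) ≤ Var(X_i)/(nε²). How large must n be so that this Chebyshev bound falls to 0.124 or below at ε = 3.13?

56

Require 66.82/(n·3.13²) ≤ 0.124, i.e. n ≥ 66.82/(0.124·3.13²) = 55.004.
The smallest integer n is 56.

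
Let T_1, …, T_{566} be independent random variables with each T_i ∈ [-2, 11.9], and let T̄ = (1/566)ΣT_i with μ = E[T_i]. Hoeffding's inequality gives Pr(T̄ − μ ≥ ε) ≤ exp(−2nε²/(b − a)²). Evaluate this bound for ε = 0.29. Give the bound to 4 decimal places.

0.6110

Exponent: 2nε²/(b − a)² = 2·566·0.29² / 13.9² = 0.49273.
Bound = exp(−0.49273) = 0.61095.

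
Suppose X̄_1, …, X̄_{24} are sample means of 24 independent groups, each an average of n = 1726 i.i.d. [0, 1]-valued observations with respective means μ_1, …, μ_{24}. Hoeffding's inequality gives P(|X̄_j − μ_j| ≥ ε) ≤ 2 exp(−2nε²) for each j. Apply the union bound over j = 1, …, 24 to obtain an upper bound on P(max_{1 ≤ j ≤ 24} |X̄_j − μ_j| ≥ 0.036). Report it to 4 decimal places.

Per-experiment Hoeffding bound: 2·exp(−2·1726·0.036²) = 2·exp(−4.47379) = 0.022808.
Union bound over 24 events: 24·0.022808 = 0.54739.

0.5474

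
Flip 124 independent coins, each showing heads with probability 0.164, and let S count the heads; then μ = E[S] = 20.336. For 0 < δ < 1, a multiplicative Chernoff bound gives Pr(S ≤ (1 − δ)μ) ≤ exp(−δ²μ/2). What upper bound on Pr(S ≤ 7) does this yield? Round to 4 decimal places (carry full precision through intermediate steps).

Write 7 = (1 − δ)μ, so δ = 1 − 7/20.336 = 0.6557828…
Then the exponent is δ²μ/2 = (μ − 7)²/(2μ) = 4.372760.
Bound = exp(−4.372760) = 0.01262.

0.0126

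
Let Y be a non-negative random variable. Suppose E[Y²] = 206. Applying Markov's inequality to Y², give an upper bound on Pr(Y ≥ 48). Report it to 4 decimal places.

Since Y ≥ 0, the event {Y ≥ 48} is the same as {Y² ≥ 2304}.
Markov's inequality applied to Y² gives Pr(Y² ≥ 2304) ≤ E[Y²]/2304 = 206/2304 = 0.0894.

0.0894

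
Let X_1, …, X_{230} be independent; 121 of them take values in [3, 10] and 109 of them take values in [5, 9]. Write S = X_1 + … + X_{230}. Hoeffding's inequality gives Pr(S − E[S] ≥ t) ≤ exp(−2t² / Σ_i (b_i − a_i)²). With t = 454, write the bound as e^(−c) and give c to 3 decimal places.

Σ(b_i − a_i)² = 121·7² + 109·4² = 7673.
c = 2t² / 7673 = 2·454² / 7673 = 53.7250.

53.725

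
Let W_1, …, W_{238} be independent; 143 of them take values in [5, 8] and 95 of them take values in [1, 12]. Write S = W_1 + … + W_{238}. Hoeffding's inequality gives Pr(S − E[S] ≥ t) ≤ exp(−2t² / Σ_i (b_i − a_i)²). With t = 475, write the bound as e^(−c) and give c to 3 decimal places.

35.304

Σ(b_i − a_i)² = 143·3² + 95·11² = 12782.
c = 2t² / 12782 = 2·475² / 12782 = 35.3036.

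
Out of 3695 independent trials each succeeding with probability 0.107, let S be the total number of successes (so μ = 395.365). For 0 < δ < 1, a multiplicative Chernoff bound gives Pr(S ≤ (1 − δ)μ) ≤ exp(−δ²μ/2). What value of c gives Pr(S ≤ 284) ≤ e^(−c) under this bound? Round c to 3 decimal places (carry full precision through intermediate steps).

Write 284 = (1 − δ)μ, so δ = 1 − 284/395.365 = 0.2816764…
Then the exponent is δ²μ/2 = (μ − 284)²/(2μ) = 15.684448.

15.684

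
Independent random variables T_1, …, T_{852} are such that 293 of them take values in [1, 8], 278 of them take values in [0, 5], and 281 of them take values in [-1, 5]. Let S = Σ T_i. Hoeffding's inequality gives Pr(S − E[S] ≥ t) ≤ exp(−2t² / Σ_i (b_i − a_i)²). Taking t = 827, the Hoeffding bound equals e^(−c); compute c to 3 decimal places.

Σ(b_i − a_i)² = 293·7² + 278·5² + 281·6² = 31423.
c = 2t² / 31423 = 2·827² / 31423 = 43.5305.

43.530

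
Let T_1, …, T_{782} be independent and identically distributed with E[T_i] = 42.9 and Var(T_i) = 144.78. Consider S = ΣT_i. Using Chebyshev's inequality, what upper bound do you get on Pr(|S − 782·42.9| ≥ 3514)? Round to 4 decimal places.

0.0092

Var(S) = n·Var(T_i) = 782·144.78 = 113217.96.
Chebyshev: Pr(|S − 782·42.9| ≥ 3514) ≤ Var(S)/3514² = 113217.96/12348196 = 0.0092.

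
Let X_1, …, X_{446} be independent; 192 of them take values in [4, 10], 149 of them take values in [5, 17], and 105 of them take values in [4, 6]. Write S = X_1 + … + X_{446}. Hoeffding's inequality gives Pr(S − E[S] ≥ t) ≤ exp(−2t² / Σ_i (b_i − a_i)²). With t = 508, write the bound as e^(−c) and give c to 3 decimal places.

Σ(b_i − a_i)² = 192·6² + 149·12² + 105·2² = 28788.
c = 2t² / 28788 = 2·508² / 28788 = 17.9286.

17.929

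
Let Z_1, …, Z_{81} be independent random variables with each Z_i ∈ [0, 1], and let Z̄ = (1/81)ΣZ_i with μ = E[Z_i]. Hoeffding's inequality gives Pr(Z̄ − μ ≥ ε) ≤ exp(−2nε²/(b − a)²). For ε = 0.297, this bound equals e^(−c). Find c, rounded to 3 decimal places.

14.290

c = 2nε²/(b − a)² = 2·81·0.297² / 1² = 14.2899.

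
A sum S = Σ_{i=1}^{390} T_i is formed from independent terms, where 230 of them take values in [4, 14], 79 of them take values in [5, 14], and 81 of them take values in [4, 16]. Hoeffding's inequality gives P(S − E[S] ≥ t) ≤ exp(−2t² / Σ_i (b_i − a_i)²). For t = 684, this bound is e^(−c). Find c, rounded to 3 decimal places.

Σ(b_i − a_i)² = 230·10² + 79·9² + 81·12² = 41063.
c = 2t² / 41063 = 2·684² / 41063 = 22.7872.

22.787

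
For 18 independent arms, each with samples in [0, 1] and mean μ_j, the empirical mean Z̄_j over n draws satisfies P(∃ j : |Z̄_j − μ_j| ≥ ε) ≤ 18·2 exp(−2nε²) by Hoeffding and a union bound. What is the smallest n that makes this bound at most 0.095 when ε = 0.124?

Need 2·18·exp(−2nε²) ≤ 0.095, i.e. exp(−2nε²) ≤ 0.095/36.
So 2nε² ≥ ln(36/0.095) = 5.937397.
Hence n ≥ 5.937397/(2·0.124²) = 193.074.
The smallest integer n is 194.

194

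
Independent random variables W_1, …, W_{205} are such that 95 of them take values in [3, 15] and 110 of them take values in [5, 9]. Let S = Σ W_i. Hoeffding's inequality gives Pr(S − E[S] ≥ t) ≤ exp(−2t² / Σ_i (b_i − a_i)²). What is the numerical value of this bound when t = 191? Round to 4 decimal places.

0.0089

Σ(b_i − a_i)² = 95·12² + 110·4² = 15440.
Exponent = 2·191² / 15440 = 4.72552.
Bound = exp(−4.72552) = 0.00887.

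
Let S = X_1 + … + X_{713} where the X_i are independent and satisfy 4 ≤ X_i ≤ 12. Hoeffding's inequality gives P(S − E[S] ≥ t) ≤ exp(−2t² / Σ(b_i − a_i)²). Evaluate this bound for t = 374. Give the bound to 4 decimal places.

Σ(b_i − a_i)² = 713·(8)² = 45632.
Exponent = 2·374²/45632 = 6.1306.
Bound = exp(−6.1306) = 0.00218.

0.0022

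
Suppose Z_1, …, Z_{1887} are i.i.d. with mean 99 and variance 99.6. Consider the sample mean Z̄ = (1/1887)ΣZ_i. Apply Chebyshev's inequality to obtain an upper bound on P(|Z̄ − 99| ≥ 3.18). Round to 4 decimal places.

0.0052

Var(Z̄) = Var(Z_i)/n = 99.6/1887 = 0.052782.
Chebyshev: P(|Z̄ − 99| ≥ 3.18) ≤ Var(Z̄)/(3.18)² = 99.6/(1887·3.18²) = 0.0052.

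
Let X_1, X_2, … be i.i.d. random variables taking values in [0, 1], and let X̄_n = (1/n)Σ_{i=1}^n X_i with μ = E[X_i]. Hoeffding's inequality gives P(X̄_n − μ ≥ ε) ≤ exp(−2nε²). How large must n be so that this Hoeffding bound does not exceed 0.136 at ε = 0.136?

54

Require exp(−2nε²) ≤ 0.136, i.e. 2nε² ≥ ln(1/0.136) = 1.995100.
So n ≥ 1.995100 / (2·0.136²) = 53.933.
The smallest integer n is 54.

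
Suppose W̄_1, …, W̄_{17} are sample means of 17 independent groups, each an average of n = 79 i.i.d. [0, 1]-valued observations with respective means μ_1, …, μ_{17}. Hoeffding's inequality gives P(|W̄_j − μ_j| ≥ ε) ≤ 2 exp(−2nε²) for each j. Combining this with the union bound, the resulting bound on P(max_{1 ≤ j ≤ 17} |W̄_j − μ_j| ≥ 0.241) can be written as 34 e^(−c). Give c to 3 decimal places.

9.177

Union bound over the 17 events: P(max_{1 ≤ j ≤ 17} |W̄_j − μ_j| ≥ 0.241) ≤ 17·2·exp(−2nε²) = 34 exp(−2·79·0.241²).
So c = 2·79·0.241² = 9.1768.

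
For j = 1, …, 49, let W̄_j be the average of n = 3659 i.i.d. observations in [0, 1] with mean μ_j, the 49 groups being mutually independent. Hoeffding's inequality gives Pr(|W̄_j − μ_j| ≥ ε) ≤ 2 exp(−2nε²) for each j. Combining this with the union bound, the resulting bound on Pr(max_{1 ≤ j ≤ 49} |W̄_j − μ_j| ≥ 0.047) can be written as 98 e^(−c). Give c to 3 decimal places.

Union bound over the 49 events: Pr(max_{1 ≤ j ≤ 49} |W̄_j − μ_j| ≥ 0.047) ≤ 49·2·exp(−2nε²) = 98 exp(−2·3659·0.047²).
So c = 2·3659·0.047² = 16.1655.

16.165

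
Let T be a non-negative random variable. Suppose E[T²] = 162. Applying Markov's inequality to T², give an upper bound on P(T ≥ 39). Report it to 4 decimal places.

0.1065

Since T ≥ 0, the event {T ≥ 39} is the same as {T² ≥ 1521}.
Markov's inequality applied to T² gives P(T² ≥ 1521) ≤ E[T²]/1521 = 162/1521 = 0.1065.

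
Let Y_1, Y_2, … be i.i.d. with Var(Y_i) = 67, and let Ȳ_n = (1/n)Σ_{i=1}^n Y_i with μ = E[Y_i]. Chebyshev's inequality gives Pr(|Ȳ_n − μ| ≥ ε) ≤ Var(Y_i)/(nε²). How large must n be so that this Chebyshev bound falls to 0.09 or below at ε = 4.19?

Require 67/(n·4.19²) ≤ 0.09, i.e. n ≥ 67/(0.09·4.19²) = 42.404.
The smallest integer n is 43.

43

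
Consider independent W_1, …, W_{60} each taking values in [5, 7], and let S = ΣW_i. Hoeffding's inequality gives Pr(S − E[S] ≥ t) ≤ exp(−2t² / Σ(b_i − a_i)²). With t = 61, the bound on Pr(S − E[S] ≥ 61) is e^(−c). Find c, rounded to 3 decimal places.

Σ(b_i − a_i)² = 60·(2)² = 240.
c = 2t²/240 = 2·61²/240 = 31.0083.

31.008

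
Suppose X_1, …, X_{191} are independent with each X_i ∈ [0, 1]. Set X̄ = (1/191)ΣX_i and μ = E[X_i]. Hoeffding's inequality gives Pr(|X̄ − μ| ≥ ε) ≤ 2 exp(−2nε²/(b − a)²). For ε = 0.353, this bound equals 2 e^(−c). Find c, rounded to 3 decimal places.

47.601

c = 2nε²/(b − a)² = 2·191·0.353² / 1² = 47.6006.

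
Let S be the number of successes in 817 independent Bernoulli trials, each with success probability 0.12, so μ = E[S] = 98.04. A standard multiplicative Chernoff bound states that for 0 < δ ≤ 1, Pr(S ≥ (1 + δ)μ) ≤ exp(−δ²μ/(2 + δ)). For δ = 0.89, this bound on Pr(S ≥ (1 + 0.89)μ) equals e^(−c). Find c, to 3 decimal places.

26.871

c = δ²μ/(2 + δ) = 0.89²·98.04/(2 + 0.89) = 26.8711.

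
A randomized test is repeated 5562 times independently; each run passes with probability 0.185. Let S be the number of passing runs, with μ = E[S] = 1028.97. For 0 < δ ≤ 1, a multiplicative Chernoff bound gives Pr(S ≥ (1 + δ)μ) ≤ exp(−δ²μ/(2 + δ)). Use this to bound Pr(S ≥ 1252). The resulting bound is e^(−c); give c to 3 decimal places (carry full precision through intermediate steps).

21.808

Write 1252 = (1 + δ)μ, so δ = 1252/1028.97 − 1 = 0.2167507…
Then the exponent is δ²μ/(2 + δ) = (1252 − μ)² / (μ·(2 + δ)) = 21.807556.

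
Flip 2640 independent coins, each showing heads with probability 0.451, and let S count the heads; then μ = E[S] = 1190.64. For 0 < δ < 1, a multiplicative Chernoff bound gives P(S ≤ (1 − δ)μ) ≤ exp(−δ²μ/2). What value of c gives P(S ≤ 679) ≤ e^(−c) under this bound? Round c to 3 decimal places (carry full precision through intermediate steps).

Write 679 = (1 − δ)μ, so δ = 1 − 679/1190.64 = 0.4297185…
Then the exponent is δ²μ/2 = (μ − 679)²/(2μ) = 109.930579.

109.931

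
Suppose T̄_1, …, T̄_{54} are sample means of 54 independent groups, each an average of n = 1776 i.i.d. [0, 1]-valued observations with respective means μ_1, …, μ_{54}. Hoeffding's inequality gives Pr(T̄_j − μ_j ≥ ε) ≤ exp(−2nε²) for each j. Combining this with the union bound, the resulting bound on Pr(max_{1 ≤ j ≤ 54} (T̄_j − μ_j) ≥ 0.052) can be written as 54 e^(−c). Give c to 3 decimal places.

Union bound over the 54 events: Pr(max_{1 ≤ j ≤ 54} (T̄_j − μ_j) ≥ 0.052) ≤ 54·exp(−2nε²) = 54 exp(−2·1776·0.052²).
So c = 2·1776·0.052² = 9.6046.

9.605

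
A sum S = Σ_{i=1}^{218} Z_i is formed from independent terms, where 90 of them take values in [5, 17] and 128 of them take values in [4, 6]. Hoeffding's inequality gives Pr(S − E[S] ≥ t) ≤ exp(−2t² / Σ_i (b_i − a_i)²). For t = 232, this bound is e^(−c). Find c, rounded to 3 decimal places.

Σ(b_i − a_i)² = 90·12² + 128·2² = 13472.
c = 2t² / 13472 = 2·232² / 13472 = 7.9905.

7.990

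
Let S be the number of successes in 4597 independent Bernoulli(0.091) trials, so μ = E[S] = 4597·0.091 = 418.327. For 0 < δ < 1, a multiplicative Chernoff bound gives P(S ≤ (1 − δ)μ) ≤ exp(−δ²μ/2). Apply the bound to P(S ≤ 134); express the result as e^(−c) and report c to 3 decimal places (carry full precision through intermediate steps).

Write 134 = (1 − δ)μ, so δ = 1 − 134/418.327 = 0.6796764…
Then the exponent is δ²μ/2 = (μ − 134)²/(2μ) = 96.625179.

96.625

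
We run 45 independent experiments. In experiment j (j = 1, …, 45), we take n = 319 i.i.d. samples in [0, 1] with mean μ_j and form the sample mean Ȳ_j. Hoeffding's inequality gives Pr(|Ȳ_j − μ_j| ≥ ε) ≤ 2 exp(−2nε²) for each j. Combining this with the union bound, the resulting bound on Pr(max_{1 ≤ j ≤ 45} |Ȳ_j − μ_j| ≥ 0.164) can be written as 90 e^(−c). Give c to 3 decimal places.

Union bound over the 45 events: Pr(max_{1 ≤ j ≤ 45} |Ȳ_j − μ_j| ≥ 0.164) ≤ 45·2·exp(−2nε²) = 90 exp(−2·319·0.164²).
So c = 2·319·0.164² = 17.1596.

17.160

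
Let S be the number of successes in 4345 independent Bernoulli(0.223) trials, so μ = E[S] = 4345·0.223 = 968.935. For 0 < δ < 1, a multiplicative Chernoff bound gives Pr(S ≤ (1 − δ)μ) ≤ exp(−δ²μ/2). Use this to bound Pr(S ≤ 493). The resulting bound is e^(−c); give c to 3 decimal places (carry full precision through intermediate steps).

116.888

Write 493 = (1 − δ)μ, so δ = 1 − 493/968.935 = 0.4911939…
Then the exponent is δ²μ/2 = (μ − 493)²/(2μ) = 116.888194.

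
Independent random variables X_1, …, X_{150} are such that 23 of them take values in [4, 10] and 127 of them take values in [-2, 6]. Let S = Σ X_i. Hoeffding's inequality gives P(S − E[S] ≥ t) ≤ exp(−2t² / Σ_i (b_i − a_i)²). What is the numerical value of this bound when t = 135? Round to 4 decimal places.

Σ(b_i − a_i)² = 23·6² + 127·8² = 8956.
Exponent = 2·135² / 8956 = 4.06990.
Bound = exp(−4.06990) = 0.01708.

0.0171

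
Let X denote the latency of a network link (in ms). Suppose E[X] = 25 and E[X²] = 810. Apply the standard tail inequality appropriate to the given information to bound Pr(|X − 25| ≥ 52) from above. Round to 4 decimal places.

0.0684

The first two moments determine the variance, so Chebyshev's inequality is the sharpest standard bound available.
Var(X) = E[X²] − (E[X])² = 810 − 625 = 185.
Chebyshev's inequality: Pr(|X − μ| ≥ t) ≤ Var(X)/t² = 185/2704 = 0.0684.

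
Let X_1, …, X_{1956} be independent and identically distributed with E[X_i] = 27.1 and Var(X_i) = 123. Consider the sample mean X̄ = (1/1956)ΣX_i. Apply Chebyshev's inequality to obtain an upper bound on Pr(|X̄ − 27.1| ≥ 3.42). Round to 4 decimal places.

Var(X̄) = Var(X_i)/n = 123/1956 = 0.062883.
Chebyshev: Pr(|X̄ − 27.1| ≥ 3.42) ≤ Var(X̄)/(3.42)² = 123/(1956·3.42²) = 0.0054.

0.0054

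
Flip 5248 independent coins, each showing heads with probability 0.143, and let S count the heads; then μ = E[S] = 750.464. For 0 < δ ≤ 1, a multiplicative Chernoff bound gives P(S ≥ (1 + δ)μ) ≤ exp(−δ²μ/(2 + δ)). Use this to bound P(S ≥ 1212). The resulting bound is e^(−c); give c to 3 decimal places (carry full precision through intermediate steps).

108.545

Write 1212 = (1 + δ)μ, so δ = 1212/750.464 − 1 = 0.6150009…
Then the exponent is δ²μ/(2 + δ) = (1212 − μ)² / (μ·(2 + δ)) = 108.544911.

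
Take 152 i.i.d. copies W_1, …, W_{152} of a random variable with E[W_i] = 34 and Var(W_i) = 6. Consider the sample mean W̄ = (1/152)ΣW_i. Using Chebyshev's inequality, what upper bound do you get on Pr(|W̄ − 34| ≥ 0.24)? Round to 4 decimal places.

Var(W̄) = Var(W_i)/n = 6/152 = 0.039474.
Chebyshev: Pr(|W̄ − 34| ≥ 0.24) ≤ Var(W̄)/(0.24)² = 6/(152·0.24²) = 0.6853.

0.6853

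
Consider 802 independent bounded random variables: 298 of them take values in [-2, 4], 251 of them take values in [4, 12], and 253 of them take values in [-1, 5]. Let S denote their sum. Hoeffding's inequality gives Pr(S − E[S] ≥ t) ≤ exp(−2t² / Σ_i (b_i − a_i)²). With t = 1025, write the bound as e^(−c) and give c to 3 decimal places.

58.531

Σ(b_i − a_i)² = 298·6² + 251·8² + 253·6² = 35900.
c = 2t² / 35900 = 2·1025² / 35900 = 58.5306.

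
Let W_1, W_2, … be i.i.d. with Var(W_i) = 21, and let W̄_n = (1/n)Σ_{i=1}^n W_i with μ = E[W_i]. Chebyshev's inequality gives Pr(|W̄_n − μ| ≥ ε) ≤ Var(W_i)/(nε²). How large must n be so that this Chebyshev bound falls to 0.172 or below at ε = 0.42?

Require 21/(n·0.42²) ≤ 0.172, i.e. n ≥ 21/(0.172·0.42²) = 692.137.
The smallest integer n is 693.

693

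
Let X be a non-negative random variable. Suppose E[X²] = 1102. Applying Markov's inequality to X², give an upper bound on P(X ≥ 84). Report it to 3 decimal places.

0.156

Since X ≥ 0, the event {X ≥ 84} is the same as {X² ≥ 7056}.
Markov's inequality applied to X² gives P(X² ≥ 7056) ≤ E[X²]/7056 = 1102/7056 = 0.1562.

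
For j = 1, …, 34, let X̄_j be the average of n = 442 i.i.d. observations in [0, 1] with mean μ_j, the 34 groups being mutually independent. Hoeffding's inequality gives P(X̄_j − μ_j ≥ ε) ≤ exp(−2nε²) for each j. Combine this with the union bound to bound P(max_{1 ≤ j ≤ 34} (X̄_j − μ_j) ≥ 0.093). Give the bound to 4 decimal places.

Per-experiment Hoeffding bound: exp(−2·442·0.093²) = exp(−7.64572) = 0.00047809.
Union bound over 34 events: 34·0.00047809 = 0.01625.

0.0163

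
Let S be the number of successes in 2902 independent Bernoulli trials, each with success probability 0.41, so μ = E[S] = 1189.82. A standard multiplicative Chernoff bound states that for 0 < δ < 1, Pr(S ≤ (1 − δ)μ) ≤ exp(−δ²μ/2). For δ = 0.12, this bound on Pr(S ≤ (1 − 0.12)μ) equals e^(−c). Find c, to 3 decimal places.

8.567

c = δ²μ/2 = 0.12²·1189.82/2 = 8.5667.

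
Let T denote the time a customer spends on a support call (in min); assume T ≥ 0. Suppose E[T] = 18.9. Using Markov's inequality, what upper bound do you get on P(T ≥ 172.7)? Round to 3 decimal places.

0.109

Markov's inequality: for a non-negative random variable, P(T ≥ a) ≤ E[T]/a.
Here E[T] = 18.9 and a = 172.7, so the bound is 18.9/172.7 = 0.1094.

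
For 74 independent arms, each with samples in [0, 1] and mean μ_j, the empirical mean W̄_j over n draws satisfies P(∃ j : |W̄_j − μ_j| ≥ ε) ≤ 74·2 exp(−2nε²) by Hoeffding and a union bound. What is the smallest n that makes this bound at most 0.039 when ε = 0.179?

129

Need 2·74·exp(−2nε²) ≤ 0.039, i.e. exp(−2nε²) ≤ 0.039/148.
So 2nε² ≥ ln(148/0.039) = 8.241406.
Hence n ≥ 8.241406/(2·0.179²) = 128.607.
The smallest integer n is 129.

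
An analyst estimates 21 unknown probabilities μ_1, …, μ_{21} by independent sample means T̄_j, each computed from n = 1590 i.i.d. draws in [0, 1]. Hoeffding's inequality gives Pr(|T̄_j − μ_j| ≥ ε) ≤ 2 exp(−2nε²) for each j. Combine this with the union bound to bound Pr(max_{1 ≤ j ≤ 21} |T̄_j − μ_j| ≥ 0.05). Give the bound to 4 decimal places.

0.0148

Per-experiment Hoeffding bound: 2·exp(−2·1590·0.05²) = 2·exp(−7.95000) = 0.00070532.
Union bound over 21 events: 21·0.00070532 = 0.01481.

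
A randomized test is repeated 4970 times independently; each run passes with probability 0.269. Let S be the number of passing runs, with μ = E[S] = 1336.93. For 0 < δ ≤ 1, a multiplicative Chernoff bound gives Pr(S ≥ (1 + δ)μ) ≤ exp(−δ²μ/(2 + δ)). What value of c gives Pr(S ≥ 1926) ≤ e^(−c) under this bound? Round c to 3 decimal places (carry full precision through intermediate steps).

Write 1926 = (1 + δ)μ, so δ = 1926/1336.93 − 1 = 0.4406139…
Then the exponent is δ²μ/(2 + δ) = (1926 − μ)² / (μ·(2 + δ)) = 106.347199.

106.347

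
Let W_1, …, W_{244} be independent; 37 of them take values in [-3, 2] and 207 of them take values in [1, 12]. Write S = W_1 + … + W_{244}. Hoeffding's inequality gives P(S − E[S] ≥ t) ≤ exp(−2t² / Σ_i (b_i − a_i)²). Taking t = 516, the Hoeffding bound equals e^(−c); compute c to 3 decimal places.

Σ(b_i − a_i)² = 37·5² + 207·11² = 25972.
c = 2t² / 25972 = 2·516² / 25972 = 20.5033.

20.503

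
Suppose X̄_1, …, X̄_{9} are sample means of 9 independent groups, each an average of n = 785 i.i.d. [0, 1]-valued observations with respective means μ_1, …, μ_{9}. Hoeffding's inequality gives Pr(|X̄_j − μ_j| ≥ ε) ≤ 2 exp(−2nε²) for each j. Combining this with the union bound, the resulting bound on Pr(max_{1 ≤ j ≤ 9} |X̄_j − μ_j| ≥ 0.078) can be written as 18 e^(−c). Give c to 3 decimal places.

9.552

Union bound over the 9 events: Pr(max_{1 ≤ j ≤ 9} |X̄_j − μ_j| ≥ 0.078) ≤ 9·2·exp(−2nε²) = 18 exp(−2·785·0.078²).
So c = 2·785·0.078² = 9.5519.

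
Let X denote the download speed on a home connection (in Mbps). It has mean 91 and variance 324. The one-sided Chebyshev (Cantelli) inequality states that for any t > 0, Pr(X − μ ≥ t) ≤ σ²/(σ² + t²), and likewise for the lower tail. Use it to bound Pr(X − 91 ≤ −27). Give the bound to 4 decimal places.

Here σ² = 324 and t = 27, so σ² + t² = 1053.
Cantelli's bound: 324/1053 = 0.3077.

0.3077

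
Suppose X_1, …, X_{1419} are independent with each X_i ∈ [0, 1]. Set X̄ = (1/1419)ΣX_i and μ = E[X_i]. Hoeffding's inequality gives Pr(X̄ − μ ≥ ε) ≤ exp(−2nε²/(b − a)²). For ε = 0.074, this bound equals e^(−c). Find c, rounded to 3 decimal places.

15.541

c = 2nε²/(b − a)² = 2·1419·0.074² / 1² = 15.5409.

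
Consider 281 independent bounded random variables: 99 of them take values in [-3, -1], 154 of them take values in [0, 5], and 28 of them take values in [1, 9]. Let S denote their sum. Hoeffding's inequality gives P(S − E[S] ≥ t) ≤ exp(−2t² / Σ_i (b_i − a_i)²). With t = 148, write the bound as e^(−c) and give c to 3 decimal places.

Σ(b_i − a_i)² = 99·2² + 154·5² + 28·8² = 6038.
c = 2t² / 6038 = 2·148² / 6038 = 7.2554.

7.255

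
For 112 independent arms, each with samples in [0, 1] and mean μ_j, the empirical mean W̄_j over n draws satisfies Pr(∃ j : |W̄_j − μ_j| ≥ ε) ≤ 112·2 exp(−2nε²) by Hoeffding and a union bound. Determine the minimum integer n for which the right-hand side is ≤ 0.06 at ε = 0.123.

Need 2·112·exp(−2nε²) ≤ 0.06, i.e. exp(−2nε²) ≤ 0.06/224.
So 2nε² ≥ ln(224/0.06) = 8.225057.
Hence n ≥ 8.225057/(2·0.123²) = 271.831.
The smallest integer n is 272.

272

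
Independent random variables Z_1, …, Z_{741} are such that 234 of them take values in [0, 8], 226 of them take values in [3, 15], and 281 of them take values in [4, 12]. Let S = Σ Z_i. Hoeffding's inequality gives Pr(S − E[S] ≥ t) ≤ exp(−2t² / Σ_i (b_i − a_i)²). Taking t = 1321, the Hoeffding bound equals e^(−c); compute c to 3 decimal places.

Σ(b_i − a_i)² = 234·8² + 226·12² + 281·8² = 65504.
c = 2t² / 65504 = 2·1321² / 65504 = 53.2804.

53.280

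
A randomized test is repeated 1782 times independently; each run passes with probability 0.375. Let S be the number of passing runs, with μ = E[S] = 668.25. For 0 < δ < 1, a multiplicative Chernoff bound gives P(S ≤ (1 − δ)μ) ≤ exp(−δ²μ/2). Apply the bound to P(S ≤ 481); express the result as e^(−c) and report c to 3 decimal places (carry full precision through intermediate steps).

Write 481 = (1 − δ)μ, so δ = 1 − 481/668.25 = 0.2802095…
Then the exponent is δ²μ/2 = (μ − 481)²/(2μ) = 26.234615.

26.235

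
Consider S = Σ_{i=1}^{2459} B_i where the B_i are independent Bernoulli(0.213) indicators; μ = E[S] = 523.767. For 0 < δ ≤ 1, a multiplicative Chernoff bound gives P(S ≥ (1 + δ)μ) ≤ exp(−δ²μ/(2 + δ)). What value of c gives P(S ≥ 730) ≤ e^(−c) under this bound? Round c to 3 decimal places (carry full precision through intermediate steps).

33.923

Write 730 = (1 + δ)μ, so δ = 730/523.767 − 1 = 0.3937495…
Then the exponent is δ²μ/(2 + δ) = (730 − μ)² / (μ·(2 + δ)) = 33.923409.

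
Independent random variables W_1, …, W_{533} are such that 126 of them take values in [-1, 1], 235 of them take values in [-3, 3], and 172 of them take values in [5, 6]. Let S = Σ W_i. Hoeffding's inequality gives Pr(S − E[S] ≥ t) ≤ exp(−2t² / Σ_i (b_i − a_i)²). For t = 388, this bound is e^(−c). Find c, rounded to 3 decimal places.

32.956

Σ(b_i − a_i)² = 126·2² + 235·6² + 172·1² = 9136.
c = 2t² / 9136 = 2·388² / 9136 = 32.9562.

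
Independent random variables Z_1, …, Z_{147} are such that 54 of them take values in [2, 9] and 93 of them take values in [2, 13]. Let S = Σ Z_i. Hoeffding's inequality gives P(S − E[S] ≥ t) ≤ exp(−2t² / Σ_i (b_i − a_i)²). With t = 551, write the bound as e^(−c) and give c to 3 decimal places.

Σ(b_i − a_i)² = 54·7² + 93·11² = 13899.
c = 2t² / 13899 = 2·551² / 13899 = 43.6867.

43.687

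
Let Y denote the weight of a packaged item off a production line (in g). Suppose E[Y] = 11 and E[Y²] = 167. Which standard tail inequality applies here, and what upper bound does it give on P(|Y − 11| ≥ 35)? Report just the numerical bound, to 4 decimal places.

The first two moments determine the variance, so Chebyshev's inequality is the sharpest standard bound available.
Var(Y) = E[Y²] − (E[Y])² = 167 − 121 = 46.
Chebyshev's inequality: P(|Y − μ| ≥ t) ≤ Var(Y)/t² = 46/1225 = 0.0376.

0.0376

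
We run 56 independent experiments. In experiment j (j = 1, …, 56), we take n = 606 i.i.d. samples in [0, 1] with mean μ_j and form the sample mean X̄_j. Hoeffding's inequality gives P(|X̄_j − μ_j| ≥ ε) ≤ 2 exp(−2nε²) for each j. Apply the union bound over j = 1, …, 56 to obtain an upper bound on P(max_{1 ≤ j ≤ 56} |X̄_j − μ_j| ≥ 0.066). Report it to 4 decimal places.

0.5707

Per-experiment Hoeffding bound: 2·exp(−2·606·0.066²) = 2·exp(−5.27947) = 0.01019.
Union bound over 56 events: 56·0.01019 = 0.57065.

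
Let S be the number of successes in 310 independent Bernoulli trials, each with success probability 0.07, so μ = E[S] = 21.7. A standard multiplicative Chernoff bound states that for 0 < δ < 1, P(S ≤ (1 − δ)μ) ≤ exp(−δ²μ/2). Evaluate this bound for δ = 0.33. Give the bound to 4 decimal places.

Exponent = δ²μ/2 = 0.33²·21.7/2 = 1.1816.
Bound = exp(−1.1816) = 0.30680.

0.3068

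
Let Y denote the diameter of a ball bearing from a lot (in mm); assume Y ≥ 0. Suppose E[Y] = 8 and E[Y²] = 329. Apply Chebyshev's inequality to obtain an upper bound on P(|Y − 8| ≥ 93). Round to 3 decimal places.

Var(Y) = E[Y²] − (E[Y])² = 329 − 64 = 265.
Chebyshev's inequality: P(|Y − μ| ≥ t) ≤ Var(Y)/t² = 265/8649 = 0.0306.

0.031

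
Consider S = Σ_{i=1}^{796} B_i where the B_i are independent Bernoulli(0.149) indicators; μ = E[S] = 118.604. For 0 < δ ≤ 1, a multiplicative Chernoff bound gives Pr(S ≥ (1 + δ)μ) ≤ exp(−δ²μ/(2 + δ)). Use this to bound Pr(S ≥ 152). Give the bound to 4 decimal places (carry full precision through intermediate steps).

0.0162

Write 152 = (1 + δ)μ, so δ = 152/118.604 − 1 = 0.2815757…
Then the exponent is δ²μ/(2 + δ) = (152 − μ)² / (μ·(2 + δ)) = 4.121494.
Bound = exp(−4.121494) = 0.01622.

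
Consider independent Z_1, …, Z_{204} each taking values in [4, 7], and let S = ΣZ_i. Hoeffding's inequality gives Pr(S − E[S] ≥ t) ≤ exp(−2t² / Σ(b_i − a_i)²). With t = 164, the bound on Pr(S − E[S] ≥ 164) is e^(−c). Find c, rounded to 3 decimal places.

Σ(b_i − a_i)² = 204·(3)² = 1836.
c = 2t²/1836 = 2·164²/1836 = 29.2985.

29.298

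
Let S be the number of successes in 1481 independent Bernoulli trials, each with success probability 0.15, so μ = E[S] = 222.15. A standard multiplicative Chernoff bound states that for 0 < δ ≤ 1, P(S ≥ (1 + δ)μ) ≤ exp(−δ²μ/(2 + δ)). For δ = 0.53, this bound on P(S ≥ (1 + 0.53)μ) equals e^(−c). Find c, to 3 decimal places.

24.665

c = δ²μ/(2 + δ) = 0.53²·222.15/(2 + 0.53) = 24.6648.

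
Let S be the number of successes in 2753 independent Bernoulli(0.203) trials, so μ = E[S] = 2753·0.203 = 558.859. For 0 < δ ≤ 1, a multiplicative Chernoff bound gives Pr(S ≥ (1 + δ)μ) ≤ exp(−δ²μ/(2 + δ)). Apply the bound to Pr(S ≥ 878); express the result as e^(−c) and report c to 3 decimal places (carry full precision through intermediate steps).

70.884

Write 878 = (1 + δ)μ, so δ = 878/558.859 − 1 = 0.5710582…
Then the exponent is δ²μ/(2 + δ) = (878 − μ)² / (μ·(2 + δ)) = 70.884462.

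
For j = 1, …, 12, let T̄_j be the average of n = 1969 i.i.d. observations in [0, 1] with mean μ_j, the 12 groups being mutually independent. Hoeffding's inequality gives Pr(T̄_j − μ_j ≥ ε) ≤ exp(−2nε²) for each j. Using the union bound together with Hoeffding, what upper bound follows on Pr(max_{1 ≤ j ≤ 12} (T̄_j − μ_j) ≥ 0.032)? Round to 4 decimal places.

0.2128

Per-experiment Hoeffding bound: exp(−2·1969·0.032²) = exp(−4.03251) = 0.01773.
Union bound over 12 events: 12·0.01773 = 0.21276.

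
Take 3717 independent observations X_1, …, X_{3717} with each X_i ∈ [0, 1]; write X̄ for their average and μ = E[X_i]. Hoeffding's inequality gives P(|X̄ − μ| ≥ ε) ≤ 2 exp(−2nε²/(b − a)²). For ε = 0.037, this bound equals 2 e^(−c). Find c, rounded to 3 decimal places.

c = 2nε²/(b − a)² = 2·3717·0.037² / 1² = 10.1771.

10.177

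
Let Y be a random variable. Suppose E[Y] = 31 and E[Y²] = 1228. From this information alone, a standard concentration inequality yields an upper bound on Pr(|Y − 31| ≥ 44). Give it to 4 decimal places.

The first two moments determine the variance, so Chebyshev's inequality is the sharpest standard bound available.
Var(Y) = E[Y²] − (E[Y])² = 1228 − 961 = 267.
Chebyshev's inequality: Pr(|Y − μ| ≥ t) ≤ Var(Y)/t² = 267/1936 = 0.1379.

0.1379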